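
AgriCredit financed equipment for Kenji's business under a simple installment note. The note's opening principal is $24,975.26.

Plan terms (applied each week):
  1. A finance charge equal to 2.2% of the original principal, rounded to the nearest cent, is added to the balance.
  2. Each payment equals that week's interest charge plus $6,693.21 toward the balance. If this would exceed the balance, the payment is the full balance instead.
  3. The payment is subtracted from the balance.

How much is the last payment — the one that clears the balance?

# | Opening | Interest | Payment | End bal
1 | $24,975.26 | $549.46 | $7,242.67 | $18,282.05
2 | $18,282.05 | $549.46 | $7,242.67 | $11,588.84
3 | $11,588.84 | $549.46 | $7,242.67 | $4,895.63
4 | $4,895.63 | $549.46 | $5,445.09 | $0.00

$5,445.09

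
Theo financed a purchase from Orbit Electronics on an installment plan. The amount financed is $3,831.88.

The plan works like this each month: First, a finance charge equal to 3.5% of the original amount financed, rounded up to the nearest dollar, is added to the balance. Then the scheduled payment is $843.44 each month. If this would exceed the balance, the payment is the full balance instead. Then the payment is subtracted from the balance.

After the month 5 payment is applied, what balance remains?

$289.68

Month 1: $3,831.88 +$135.00 interest = $3,966.88; pay $843.44 → $3,123.44
Month 2: $3,123.44 +$135.00 interest = $3,258.44; pay $843.44 → $2,415.00
Month 3: $2,415.00 +$135.00 interest = $2,550.00; pay $843.44 → $1,706.56
Month 4: $1,706.56 +$135.00 interest = $1,841.56; pay $843.44 → $998.12
Month 5: $998.12 +$135.00 interest = $1,133.12; pay $843.44 → $289.68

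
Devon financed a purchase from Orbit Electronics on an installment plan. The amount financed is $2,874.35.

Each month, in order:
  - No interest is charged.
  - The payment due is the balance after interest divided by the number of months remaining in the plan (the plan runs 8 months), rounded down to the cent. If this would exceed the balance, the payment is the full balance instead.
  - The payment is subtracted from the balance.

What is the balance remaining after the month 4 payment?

Month 1: opening $2,874.35; payment $359.29; balance $2,515.06
Month 2: opening $2,515.06; payment $359.29; balance $2,155.77
Month 3: opening $2,155.77; payment $359.29; balance $1,796.48
Month 4: opening $1,796.48; payment $359.29; balance $1,437.19

$1,437.19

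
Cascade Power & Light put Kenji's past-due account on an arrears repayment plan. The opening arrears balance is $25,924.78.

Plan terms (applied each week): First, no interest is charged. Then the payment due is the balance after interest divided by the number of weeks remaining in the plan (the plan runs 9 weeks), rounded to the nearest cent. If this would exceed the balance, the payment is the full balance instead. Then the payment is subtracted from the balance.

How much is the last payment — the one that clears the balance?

$2,880.53

# | Opening | Payment | End bal
1 | $25,924.78 | $2,880.53 | $23,044.25
2 | $23,044.25 | $2,880.53 | $20,163.72
3 | $20,163.72 | $2,880.53 | $17,283.19
4 | $17,283.19 | $2,880.53 | $14,402.66
5 | $14,402.66 | $2,880.53 | $11,522.13
6 | $11,522.13 | $2,880.53 | $8,641.60
7 | $8,641.60 | $2,880.53 | $5,761.07
8 | $5,761.07 | $2,880.54 | $2,880.53
9 | $2,880.53 | $2,880.53 | $0.00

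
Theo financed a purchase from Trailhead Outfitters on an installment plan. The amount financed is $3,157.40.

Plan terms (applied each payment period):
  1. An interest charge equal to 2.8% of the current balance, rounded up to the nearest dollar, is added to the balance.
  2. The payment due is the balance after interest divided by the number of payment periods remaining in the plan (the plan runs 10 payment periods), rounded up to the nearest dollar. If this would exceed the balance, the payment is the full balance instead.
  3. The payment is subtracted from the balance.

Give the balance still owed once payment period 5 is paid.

$1,812.40

Payment period 1: $3,157.40 +$89.00 interest = $3,246.40; pay $325.00 → $2,921.40
Payment period 2: $2,921.40 +$82.00 interest = $3,003.40; pay $334.00 → $2,669.40
Payment period 3: $2,669.40 +$75.00 interest = $2,744.40; pay $344.00 → $2,400.40
Payment period 4: $2,400.40 +$68.00 interest = $2,468.40; pay $353.00 → $2,115.40
Payment period 5: $2,115.40 +$60.00 interest = $2,175.40; pay $363.00 → $1,812.40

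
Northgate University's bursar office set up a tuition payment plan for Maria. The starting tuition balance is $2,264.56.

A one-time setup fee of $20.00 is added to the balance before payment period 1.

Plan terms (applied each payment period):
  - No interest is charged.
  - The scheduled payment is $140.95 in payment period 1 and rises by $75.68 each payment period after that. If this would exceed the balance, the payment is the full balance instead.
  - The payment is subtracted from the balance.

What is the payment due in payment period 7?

Payment period 1: opening $2,284.56; payment $140.95; balance $2,143.61
Payment period 2: opening $2,143.61; payment $216.63; balance $1,926.98
Payment period 3: opening $1,926.98; payment $292.31; balance $1,634.67
Payment period 4: opening $1,634.67; payment $367.99; balance $1,266.68
Payment period 5: opening $1,266.68; payment $443.67; balance $823.01
Payment period 6: opening $823.01; payment $519.35; balance $303.66
Payment period 7: opening $303.66; payment $303.66; balance $0.00

$303.66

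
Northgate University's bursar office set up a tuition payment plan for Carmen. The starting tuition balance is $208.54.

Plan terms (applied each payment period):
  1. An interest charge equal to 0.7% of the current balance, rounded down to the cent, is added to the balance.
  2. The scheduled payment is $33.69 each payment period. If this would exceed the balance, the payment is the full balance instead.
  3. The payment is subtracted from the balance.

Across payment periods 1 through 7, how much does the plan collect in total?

$213.92

Payment period 1: $208.54 +$1.45 interest = $209.99; pay $33.69 → $176.30
Payment period 2: $176.30 +$1.23 interest = $177.53; pay $33.69 → $143.84
Payment period 3: $143.84 +$1.00 interest = $144.84; pay $33.69 → $111.15
Payment period 4: $111.15 +$0.77 interest = $111.92; pay $33.69 → $78.23
Payment period 5: $78.23 +$0.54 interest = $78.77; pay $33.69 → $45.08
Payment period 6: $45.08 +$0.31 interest = $45.39; pay $33.69 → $11.70
Payment period 7: $11.70 +$0.08 interest = $11.78; pay $11.78 → $0.00
Total paid: $213.92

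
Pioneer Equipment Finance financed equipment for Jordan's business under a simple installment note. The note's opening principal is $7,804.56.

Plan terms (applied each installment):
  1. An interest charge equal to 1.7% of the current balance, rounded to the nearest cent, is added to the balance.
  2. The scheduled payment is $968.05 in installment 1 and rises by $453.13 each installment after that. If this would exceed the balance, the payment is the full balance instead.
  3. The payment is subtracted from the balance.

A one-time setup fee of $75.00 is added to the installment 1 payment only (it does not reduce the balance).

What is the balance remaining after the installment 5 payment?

Installment 1: $7,804.56 +$132.68 interest = $7,937.24; pay $968.05 (+ $75.00 fee) → $6,969.19
Installment 2: $6,969.19 +$118.48 interest = $7,087.67; pay $1,421.18 → $5,666.49
Installment 3: $5,666.49 +$96.33 interest = $5,762.82; pay $1,874.31 → $3,888.51
Installment 4: $3,888.51 +$66.10 interest = $3,954.61; pay $2,327.44 → $1,627.17
Installment 5: $1,627.17 +$27.66 interest = $1,654.83; pay $1,654.83 → $0.00

$0.00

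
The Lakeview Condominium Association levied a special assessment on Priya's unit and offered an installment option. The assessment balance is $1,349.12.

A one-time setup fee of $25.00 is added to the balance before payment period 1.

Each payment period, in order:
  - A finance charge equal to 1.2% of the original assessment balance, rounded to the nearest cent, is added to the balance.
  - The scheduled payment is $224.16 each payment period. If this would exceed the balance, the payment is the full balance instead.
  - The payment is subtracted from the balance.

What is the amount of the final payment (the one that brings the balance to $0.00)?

$142.49

Payment period 1: opening $1,374.12; interest $16.19 → $1,390.31; payment $224.16; balance $1,166.15
Payment period 2: opening $1,166.15; interest $16.19 → $1,182.34; payment $224.16; balance $958.18
Payment period 3: opening $958.18; interest $16.19 → $974.37; payment $224.16; balance $750.21
Payment period 4: opening $750.21; interest $16.19 → $766.40; payment $224.16; balance $542.24
Payment period 5: opening $542.24; interest $16.19 → $558.43; payment $224.16; balance $334.27
Payment period 6: opening $334.27; interest $16.19 → $350.46; payment $224.16; balance $126.30
Payment period 7: opening $126.30; interest $16.19 → $142.49; payment $142.49; balance $0.00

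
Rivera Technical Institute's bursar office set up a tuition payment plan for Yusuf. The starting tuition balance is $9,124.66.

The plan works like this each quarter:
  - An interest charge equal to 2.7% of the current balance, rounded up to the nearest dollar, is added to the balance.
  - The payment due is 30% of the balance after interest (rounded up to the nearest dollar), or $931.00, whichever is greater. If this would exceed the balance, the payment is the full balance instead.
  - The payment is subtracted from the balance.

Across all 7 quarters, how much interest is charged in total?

Quarter 1: opening $9,124.66; interest $247.00 → $9,371.66; payment $2,812.00; balance $6,559.66
Quarter 2: opening $6,559.66; interest $178.00 → $6,737.66; payment $2,022.00; balance $4,715.66
Quarter 3: opening $4,715.66; interest $128.00 → $4,843.66; payment $1,454.00; balance $3,389.66
Quarter 4: opening $3,389.66; interest $92.00 → $3,481.66; payment $1,045.00; balance $2,436.66
Quarter 5: opening $2,436.66; interest $66.00 → $2,502.66; payment $931.00; balance $1,571.66
Quarter 6: opening $1,571.66; interest $43.00 → $1,614.66; payment $931.00; balance $683.66
Quarter 7: opening $683.66; interest $19.00 → $702.66; payment $702.66; balance $0.00
Total interest: $247.00 + $178.00 + $128.00 + $92.00 + $66.00 + $43.00 + $19.00 = $773.00

$773.00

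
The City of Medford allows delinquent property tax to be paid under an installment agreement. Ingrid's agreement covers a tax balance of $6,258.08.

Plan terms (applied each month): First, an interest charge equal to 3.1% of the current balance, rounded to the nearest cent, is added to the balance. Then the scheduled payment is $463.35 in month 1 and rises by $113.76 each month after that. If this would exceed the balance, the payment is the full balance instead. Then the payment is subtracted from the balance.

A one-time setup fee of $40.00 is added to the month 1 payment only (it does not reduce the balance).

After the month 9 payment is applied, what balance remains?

Month 1: opening $6,258.08; interest $194.00 → $6,452.08; payment $463.35 (+ $40.00 fee); balance $5,988.73
Month 2: opening $5,988.73; interest $185.65 → $6,174.38; payment $577.11; balance $5,597.27
Month 3: opening $5,597.27; interest $173.52 → $5,770.79; payment $690.87; balance $5,079.92
Month 4: opening $5,079.92; interest $157.48 → $5,237.40; payment $804.63; balance $4,432.77
Month 5: opening $4,432.77; interest $137.42 → $4,570.19; payment $918.39; balance $3,651.80
Month 6: opening $3,651.80; interest $113.21 → $3,765.01; payment $1,032.15; balance $2,732.86
Month 7: opening $2,732.86; interest $84.72 → $2,817.58; payment $1,145.91; balance $1,671.67
Month 8: opening $1,671.67; interest $51.82 → $1,723.49; payment $1,259.67; balance $463.82
Month 9: opening $463.82; interest $14.38 → $478.20; payment $478.20; balance $0.00

$0.00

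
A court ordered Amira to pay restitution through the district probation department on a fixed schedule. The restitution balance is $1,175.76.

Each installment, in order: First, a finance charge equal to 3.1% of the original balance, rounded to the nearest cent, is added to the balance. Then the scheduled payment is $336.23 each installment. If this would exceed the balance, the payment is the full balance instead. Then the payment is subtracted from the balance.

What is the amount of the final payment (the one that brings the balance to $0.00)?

Installment 1: $1,175.76 +$36.45 interest = $1,212.21; pay $336.23 → $875.98
Installment 2: $875.98 +$36.45 interest = $912.43; pay $336.23 → $576.20
Installment 3: $576.20 +$36.45 interest = $612.65; pay $336.23 → $276.42
Installment 4: $276.42 +$36.45 interest = $312.87; pay $312.87 → $0.00

$312.87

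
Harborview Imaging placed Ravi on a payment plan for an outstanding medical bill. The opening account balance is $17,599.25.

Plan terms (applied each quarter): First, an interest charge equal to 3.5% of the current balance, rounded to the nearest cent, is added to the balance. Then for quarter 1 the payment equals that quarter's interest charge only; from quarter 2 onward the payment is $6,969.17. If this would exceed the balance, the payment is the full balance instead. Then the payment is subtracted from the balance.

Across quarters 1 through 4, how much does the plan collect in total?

$19,388.27

Quarter 1: $17,599.25 +$615.97 interest = $18,215.22; pay $615.97 → $17,599.25
Quarter 2: $17,599.25 +$615.97 interest = $18,215.22; pay $6,969.17 → $11,246.05
Quarter 3: $11,246.05 +$393.61 interest = $11,639.66; pay $6,969.17 → $4,670.49
Quarter 4: $4,670.49 +$163.47 interest = $4,833.96; pay $4,833.96 → $0.00
Total paid: $19,388.27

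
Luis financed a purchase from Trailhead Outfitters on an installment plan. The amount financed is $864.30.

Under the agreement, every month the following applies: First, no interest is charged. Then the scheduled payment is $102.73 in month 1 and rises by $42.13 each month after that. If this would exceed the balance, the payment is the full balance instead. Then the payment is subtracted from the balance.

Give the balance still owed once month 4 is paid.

$200.60

Month 1: opening $864.30; payment $102.73; balance $761.57
Month 2: opening $761.57; payment $144.86; balance $616.71
Month 3: opening $616.71; payment $186.99; balance $429.72
Month 4: opening $429.72; payment $229.12; balance $200.60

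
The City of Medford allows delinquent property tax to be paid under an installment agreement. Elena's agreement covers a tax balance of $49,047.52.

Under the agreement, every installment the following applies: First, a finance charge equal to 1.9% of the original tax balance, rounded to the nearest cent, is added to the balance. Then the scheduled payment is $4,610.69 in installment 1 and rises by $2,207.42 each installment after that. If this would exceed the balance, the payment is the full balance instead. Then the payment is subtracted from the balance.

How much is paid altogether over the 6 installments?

Installment 1: $49,047.52 +$931.90 interest = $49,979.42; pay $4,610.69 → $45,368.73
Installment 2: $45,368.73 +$931.90 interest = $46,300.63; pay $6,818.11 → $39,482.52
Installment 3: $39,482.52 +$931.90 interest = $40,414.42; pay $9,025.53 → $31,388.89
Installment 4: $31,388.89 +$931.90 interest = $32,320.79; pay $11,232.95 → $21,087.84
Installment 5: $21,087.84 +$931.90 interest = $22,019.74; pay $13,440.37 → $8,579.37
Installment 6: $8,579.37 +$931.90 interest = $9,511.27; pay $9,511.27 → $0.00
Total paid: $54,638.92

$54,638.92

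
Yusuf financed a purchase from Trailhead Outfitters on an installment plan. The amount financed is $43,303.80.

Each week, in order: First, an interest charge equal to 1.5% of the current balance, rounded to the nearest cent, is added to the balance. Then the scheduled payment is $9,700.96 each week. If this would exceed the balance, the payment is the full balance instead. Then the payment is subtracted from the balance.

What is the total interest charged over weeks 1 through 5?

$1,869.56

# | Opening | Interest | Payment | End bal
1 | $43,303.80 | $649.56 | $9,700.96 | $34,252.40
2 | $34,252.40 | $513.79 | $9,700.96 | $25,065.23
3 | $25,065.23 | $375.98 | $9,700.96 | $15,740.25
4 | $15,740.25 | $236.10 | $9,700.96 | $6,275.39
5 | $6,275.39 | $94.13 | $6,369.52 | $0.00
Total interest: $649.56 + $513.79 + $375.98 + $236.10 + $94.13 = $1,869.56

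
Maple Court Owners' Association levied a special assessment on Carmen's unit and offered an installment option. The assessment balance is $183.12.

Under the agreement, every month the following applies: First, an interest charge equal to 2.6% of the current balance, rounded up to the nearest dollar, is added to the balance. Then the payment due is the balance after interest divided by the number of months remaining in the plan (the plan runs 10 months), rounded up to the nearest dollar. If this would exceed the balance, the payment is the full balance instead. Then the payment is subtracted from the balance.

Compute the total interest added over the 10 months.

Month 1: $183.12 +$5.00 interest = $188.12; pay $19.00 → $169.12
Month 2: $169.12 +$5.00 interest = $174.12; pay $20.00 → $154.12
Month 3: $154.12 +$5.00 interest = $159.12; pay $20.00 → $139.12
Month 4: $139.12 +$4.00 interest = $143.12; pay $21.00 → $122.12
Month 5: $122.12 +$4.00 interest = $126.12; pay $22.00 → $104.12
Month 6: $104.12 +$3.00 interest = $107.12; pay $22.00 → $85.12
Month 7: $85.12 +$3.00 interest = $88.12; pay $23.00 → $65.12
Month 8: $65.12 +$2.00 interest = $67.12; pay $23.00 → $44.12
Month 9: $44.12 +$2.00 interest = $46.12; pay $24.00 → $22.12
Month 10: $22.12 +$1.00 interest = $23.12; pay $23.12 → $0.00
Total interest: $5.00 + $5.00 + $5.00 + $4.00 + $4.00 + $3.00 + $3.00 + $2.00 + $2.00 + $1.00 = $34.00

$34.00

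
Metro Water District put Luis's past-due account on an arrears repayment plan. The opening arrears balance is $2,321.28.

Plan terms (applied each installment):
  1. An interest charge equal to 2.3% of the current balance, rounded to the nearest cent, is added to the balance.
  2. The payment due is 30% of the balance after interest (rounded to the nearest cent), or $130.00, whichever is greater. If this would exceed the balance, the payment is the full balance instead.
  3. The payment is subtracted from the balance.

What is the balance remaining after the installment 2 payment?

$1,190.35

# | Opening | Interest | Payment | End bal
1 | $2,321.28 | $53.39 | $712.40 | $1,662.27
2 | $1,662.27 | $38.23 | $510.15 | $1,190.35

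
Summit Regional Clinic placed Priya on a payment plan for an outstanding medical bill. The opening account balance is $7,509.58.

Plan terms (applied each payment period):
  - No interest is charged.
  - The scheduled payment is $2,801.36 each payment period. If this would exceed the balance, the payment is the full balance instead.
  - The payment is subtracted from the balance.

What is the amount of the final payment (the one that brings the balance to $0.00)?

$1,906.86

Payment period 1: $7,509.58 − $2,801.36 → $4,708.22
Payment period 2: $4,708.22 − $2,801.36 → $1,906.86
Payment period 3: $1,906.86 − $1,906.86 → $0.00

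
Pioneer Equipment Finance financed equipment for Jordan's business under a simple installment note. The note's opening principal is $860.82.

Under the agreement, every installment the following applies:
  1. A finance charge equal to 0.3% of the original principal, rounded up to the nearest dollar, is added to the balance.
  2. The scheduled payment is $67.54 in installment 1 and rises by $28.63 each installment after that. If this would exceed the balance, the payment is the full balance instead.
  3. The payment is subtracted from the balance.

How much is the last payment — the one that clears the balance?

$47.13

# | Opening | Interest | Payment | End bal
1 | $860.82 | $3.00 | $67.54 | $796.28
2 | $796.28 | $3.00 | $96.17 | $703.11
3 | $703.11 | $3.00 | $124.80 | $581.31
4 | $581.31 | $3.00 | $153.43 | $430.88
5 | $430.88 | $3.00 | $182.06 | $251.82
6 | $251.82 | $3.00 | $210.69 | $44.13
7 | $44.13 | $3.00 | $47.13 | $0.00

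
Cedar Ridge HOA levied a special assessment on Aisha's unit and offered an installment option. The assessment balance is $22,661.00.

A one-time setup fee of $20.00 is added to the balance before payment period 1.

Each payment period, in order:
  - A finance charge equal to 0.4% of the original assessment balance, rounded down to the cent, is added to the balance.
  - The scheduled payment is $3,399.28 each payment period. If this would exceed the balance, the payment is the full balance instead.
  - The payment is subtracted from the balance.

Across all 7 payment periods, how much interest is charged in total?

Payment period 1: opening $22,681.00; interest $90.64 → $22,771.64; payment $3,399.28; balance $19,372.36
Payment period 2: opening $19,372.36; interest $90.64 → $19,463.00; payment $3,399.28; balance $16,063.72
Payment period 3: opening $16,063.72; interest $90.64 → $16,154.36; payment $3,399.28; balance $12,755.08
Payment period 4: opening $12,755.08; interest $90.64 → $12,845.72; payment $3,399.28; balance $9,446.44
Payment period 5: opening $9,446.44; interest $90.64 → $9,537.08; payment $3,399.28; balance $6,137.80
Payment period 6: opening $6,137.80; interest $90.64 → $6,228.44; payment $3,399.28; balance $2,829.16
Payment period 7: opening $2,829.16; interest $90.64 → $2,919.80; payment $2,919.80; balance $0.00
Total interest: $90.64 + $90.64 + $90.64 + $90.64 + $90.64 + $90.64 + $90.64 = $634.48

$634.48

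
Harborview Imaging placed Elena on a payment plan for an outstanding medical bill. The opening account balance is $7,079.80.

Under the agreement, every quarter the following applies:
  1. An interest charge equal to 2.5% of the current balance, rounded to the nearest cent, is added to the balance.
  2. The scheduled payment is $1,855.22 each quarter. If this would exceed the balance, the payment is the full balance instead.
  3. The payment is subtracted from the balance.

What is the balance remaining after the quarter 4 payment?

Quarter 1: opening $7,079.80; interest $177.00 → $7,256.80; payment $1,855.22; balance $5,401.58
Quarter 2: opening $5,401.58; interest $135.04 → $5,536.62; payment $1,855.22; balance $3,681.40
Quarter 3: opening $3,681.40; interest $92.04 → $3,773.44; payment $1,855.22; balance $1,918.22
Quarter 4: opening $1,918.22; interest $47.96 → $1,966.18; payment $1,855.22; balance $110.96

$110.96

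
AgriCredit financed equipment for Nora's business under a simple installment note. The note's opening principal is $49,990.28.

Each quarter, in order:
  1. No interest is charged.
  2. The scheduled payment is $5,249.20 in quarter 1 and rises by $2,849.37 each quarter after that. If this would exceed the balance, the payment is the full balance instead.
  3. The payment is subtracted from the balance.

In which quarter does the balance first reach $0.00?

5

# | Opening | Payment | End bal
1 | $49,990.28 | $5,249.20 | $44,741.08
2 | $44,741.08 | $8,098.57 | $36,642.51
3 | $36,642.51 | $10,947.94 | $25,694.57
4 | $25,694.57 | $13,797.31 | $11,897.26
5 | $11,897.26 | $11,897.26 | $0.00
Balance reaches $0.00 in quarter 5.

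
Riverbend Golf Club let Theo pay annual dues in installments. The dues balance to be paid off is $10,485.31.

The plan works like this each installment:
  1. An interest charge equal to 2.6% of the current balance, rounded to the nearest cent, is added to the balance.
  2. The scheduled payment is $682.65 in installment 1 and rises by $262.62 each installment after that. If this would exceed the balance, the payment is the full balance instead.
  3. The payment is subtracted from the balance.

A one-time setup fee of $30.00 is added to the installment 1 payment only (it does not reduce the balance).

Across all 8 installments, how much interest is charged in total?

$1,471.35

# | Opening | Interest | Payment | Fee | End bal
1 | $10,485.31 | $272.62 | $682.65 | $30.00 | $10,075.28
2 | $10,075.28 | $261.96 | $945.27 | — | $9,391.97
3 | $9,391.97 | $244.19 | $1,207.89 | — | $8,428.27
4 | $8,428.27 | $219.14 | $1,470.51 | — | $7,176.90
5 | $7,176.90 | $186.60 | $1,733.13 | — | $5,630.37
6 | $5,630.37 | $146.39 | $1,995.75 | — | $3,781.01
7 | $3,781.01 | $98.31 | $2,258.37 | — | $1,620.95
8 | $1,620.95 | $42.14 | $1,663.09 | — | $0.00
Total interest: $272.62 + $261.96 + $244.19 + $219.14 + $186.60 + $146.39 + $98.31 + $42.14 = $1,471.35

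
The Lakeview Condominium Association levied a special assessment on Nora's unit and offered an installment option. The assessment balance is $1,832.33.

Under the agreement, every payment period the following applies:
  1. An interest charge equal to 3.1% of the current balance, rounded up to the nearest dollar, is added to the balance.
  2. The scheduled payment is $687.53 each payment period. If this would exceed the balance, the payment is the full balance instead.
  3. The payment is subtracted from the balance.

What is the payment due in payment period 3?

$570.27

Payment period 1: $1,832.33 +$57.00 interest = $1,889.33; pay $687.53 → $1,201.80
Payment period 2: $1,201.80 +$38.00 interest = $1,239.80; pay $687.53 → $552.27
Payment period 3: $552.27 +$18.00 interest = $570.27; pay $570.27 → $0.00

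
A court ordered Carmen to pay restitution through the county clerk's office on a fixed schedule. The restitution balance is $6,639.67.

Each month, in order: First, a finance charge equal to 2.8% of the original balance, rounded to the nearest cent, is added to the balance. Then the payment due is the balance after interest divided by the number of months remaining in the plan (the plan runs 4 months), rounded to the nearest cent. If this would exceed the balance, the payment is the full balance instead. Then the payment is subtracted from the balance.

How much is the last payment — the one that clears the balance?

$2,047.23

# | Opening | Interest | Payment | End bal
1 | $6,639.67 | $185.91 | $1,706.40 | $5,119.18
2 | $5,119.18 | $185.91 | $1,768.36 | $3,536.73
3 | $3,536.73 | $185.91 | $1,861.32 | $1,861.32
4 | $1,861.32 | $185.91 | $2,047.23 | $0.00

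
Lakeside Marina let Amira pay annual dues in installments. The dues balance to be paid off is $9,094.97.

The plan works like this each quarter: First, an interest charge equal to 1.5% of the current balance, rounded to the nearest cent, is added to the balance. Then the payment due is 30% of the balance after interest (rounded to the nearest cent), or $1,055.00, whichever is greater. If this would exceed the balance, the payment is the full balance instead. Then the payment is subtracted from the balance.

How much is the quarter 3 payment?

# | Opening | Interest | Payment | End bal
1 | $9,094.97 | $136.42 | $2,769.42 | $6,461.97
2 | $6,461.97 | $96.93 | $1,967.67 | $4,591.23
3 | $4,591.23 | $68.87 | $1,398.03 | $3,262.07

$1,398.03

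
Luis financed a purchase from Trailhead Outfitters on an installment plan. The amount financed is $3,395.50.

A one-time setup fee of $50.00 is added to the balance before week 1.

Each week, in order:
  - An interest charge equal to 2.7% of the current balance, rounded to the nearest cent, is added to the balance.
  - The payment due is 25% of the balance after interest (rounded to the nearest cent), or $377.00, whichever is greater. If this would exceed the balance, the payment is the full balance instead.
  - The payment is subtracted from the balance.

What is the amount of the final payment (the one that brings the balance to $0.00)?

Week 1: opening $3,445.50; interest $93.03 → $3,538.53; payment $884.63; balance $2,653.90
Week 2: opening $2,653.90; interest $71.66 → $2,725.56; payment $681.39; balance $2,044.17
Week 3: opening $2,044.17; interest $55.19 → $2,099.36; payment $524.84; balance $1,574.52
Week 4: opening $1,574.52; interest $42.51 → $1,617.03; payment $404.26; balance $1,212.77
Week 5: opening $1,212.77; interest $32.74 → $1,245.51; payment $377.00; balance $868.51
Week 6: opening $868.51; interest $23.45 → $891.96; payment $377.00; balance $514.96
Week 7: opening $514.96; interest $13.90 → $528.86; payment $377.00; balance $151.86
Week 8: opening $151.86; interest $4.10 → $155.96; payment $155.96; balance $0.00

$155.96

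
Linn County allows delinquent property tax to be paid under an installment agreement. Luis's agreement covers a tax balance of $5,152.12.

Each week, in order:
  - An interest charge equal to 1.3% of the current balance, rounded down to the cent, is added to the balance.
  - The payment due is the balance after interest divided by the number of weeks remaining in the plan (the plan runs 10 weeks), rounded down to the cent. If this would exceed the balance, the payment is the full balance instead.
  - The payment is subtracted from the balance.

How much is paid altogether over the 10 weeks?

$5,535.19

Week 1: opening $5,152.12; interest $66.97 → $5,219.09; payment $521.90; balance $4,697.19
Week 2: opening $4,697.19; interest $61.06 → $4,758.25; payment $528.69; balance $4,229.56
Week 3: opening $4,229.56; interest $54.98 → $4,284.54; payment $535.56; balance $3,748.98
Week 4: opening $3,748.98; interest $48.73 → $3,797.71; payment $542.53; balance $3,255.18
Week 5: opening $3,255.18; interest $42.31 → $3,297.49; payment $549.58; balance $2,747.91
Week 6: opening $2,747.91; interest $35.72 → $2,783.63; payment $556.72; balance $2,226.91
Week 7: opening $2,226.91; interest $28.94 → $2,255.85; payment $563.96; balance $1,691.89
Week 8: opening $1,691.89; interest $21.99 → $1,713.88; payment $571.29; balance $1,142.59
Week 9: opening $1,142.59; interest $14.85 → $1,157.44; payment $578.72; balance $578.72
Week 10: opening $578.72; interest $7.52 → $586.24; payment $586.24; balance $0.00
Total paid: $5,535.19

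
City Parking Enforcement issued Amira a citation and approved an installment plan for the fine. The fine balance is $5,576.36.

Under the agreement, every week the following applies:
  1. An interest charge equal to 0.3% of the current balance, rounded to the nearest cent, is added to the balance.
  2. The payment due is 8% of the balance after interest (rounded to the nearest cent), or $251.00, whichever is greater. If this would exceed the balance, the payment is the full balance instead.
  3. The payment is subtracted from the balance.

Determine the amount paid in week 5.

Week 1: opening $5,576.36; interest $16.73 → $5,593.09; payment $447.45; balance $5,145.64
Week 2: opening $5,145.64; interest $15.44 → $5,161.08; payment $412.89; balance $4,748.19
Week 3: opening $4,748.19; interest $14.24 → $4,762.43; payment $380.99; balance $4,381.44
Week 4: opening $4,381.44; interest $13.14 → $4,394.58; payment $351.57; balance $4,043.01
Week 5: opening $4,043.01; interest $12.13 → $4,055.14; payment $324.41; balance $3,730.73

$324.41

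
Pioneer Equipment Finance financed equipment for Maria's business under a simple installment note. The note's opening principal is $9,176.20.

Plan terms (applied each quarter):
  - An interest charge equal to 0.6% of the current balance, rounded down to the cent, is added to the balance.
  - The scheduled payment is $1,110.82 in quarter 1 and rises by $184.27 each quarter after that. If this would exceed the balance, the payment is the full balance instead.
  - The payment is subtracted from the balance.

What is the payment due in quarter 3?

Quarter 1: opening $9,176.20; interest $55.05 → $9,231.25; payment $1,110.82; balance $8,120.43
Quarter 2: opening $8,120.43; interest $48.72 → $8,169.15; payment $1,295.09; balance $6,874.06
Quarter 3: opening $6,874.06; interest $41.24 → $6,915.30; payment $1,479.36; balance $5,435.94

$1,479.36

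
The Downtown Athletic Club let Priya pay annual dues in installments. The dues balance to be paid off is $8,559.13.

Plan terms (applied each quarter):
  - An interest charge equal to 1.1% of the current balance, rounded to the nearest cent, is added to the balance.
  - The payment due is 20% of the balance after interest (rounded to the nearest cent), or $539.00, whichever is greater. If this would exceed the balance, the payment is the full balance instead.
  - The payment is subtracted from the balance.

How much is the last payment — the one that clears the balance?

# | Opening | Interest | Payment | End bal
1 | $8,559.13 | $94.15 | $1,730.66 | $6,922.62
2 | $6,922.62 | $76.15 | $1,399.75 | $5,599.02
3 | $5,599.02 | $61.59 | $1,132.12 | $4,528.49
4 | $4,528.49 | $49.81 | $915.66 | $3,662.64
5 | $3,662.64 | $40.29 | $740.59 | $2,962.34
6 | $2,962.34 | $32.59 | $598.99 | $2,395.94
7 | $2,395.94 | $26.36 | $539.00 | $1,883.30
8 | $1,883.30 | $20.72 | $539.00 | $1,365.02
9 | $1,365.02 | $15.02 | $539.00 | $841.04
10 | $841.04 | $9.25 | $539.00 | $311.29
11 | $311.29 | $3.42 | $314.71 | $0.00

$314.71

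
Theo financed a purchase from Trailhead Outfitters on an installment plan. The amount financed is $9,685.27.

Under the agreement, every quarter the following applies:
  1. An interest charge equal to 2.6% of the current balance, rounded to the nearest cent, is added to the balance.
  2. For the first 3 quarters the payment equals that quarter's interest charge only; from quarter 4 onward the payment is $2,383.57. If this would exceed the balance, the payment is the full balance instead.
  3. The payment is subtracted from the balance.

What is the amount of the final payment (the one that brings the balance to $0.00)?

$841.22

Quarter 1: $9,685.27 +$251.82 interest = $9,937.09; pay $251.82 → $9,685.27
Quarter 2: $9,685.27 +$251.82 interest = $9,937.09; pay $251.82 → $9,685.27
Quarter 3: $9,685.27 +$251.82 interest = $9,937.09; pay $251.82 → $9,685.27
Quarter 4: $9,685.27 +$251.82 interest = $9,937.09; pay $2,383.57 → $7,553.52
Quarter 5: $7,553.52 +$196.39 interest = $7,749.91; pay $2,383.57 → $5,366.34
Quarter 6: $5,366.34 +$139.52 interest = $5,505.86; pay $2,383.57 → $3,122.29
Quarter 7: $3,122.29 +$81.18 interest = $3,203.47; pay $2,383.57 → $819.90
Quarter 8: $819.90 +$21.32 interest = $841.22; pay $841.22 → $0.00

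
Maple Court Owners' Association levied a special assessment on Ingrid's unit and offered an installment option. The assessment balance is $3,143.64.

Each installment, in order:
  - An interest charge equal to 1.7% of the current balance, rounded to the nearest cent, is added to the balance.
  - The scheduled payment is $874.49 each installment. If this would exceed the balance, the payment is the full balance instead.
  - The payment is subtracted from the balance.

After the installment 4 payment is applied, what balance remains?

Installment 1: $3,143.64 +$53.44 interest = $3,197.08; pay $874.49 → $2,322.59
Installment 2: $2,322.59 +$39.48 interest = $2,362.07; pay $874.49 → $1,487.58
Installment 3: $1,487.58 +$25.29 interest = $1,512.87; pay $874.49 → $638.38
Installment 4: $638.38 +$10.85 interest = $649.23; pay $649.23 → $0.00

$0.00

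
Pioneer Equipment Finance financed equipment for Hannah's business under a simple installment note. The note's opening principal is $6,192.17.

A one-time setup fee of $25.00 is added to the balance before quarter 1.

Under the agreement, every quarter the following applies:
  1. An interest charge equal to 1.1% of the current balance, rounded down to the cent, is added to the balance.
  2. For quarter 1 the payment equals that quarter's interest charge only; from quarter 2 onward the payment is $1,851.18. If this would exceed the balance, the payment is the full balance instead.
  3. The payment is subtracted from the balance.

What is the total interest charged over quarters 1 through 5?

Quarter 1: opening $6,217.17; interest $68.38 → $6,285.55; payment $68.38; balance $6,217.17
Quarter 2: opening $6,217.17; interest $68.38 → $6,285.55; payment $1,851.18; balance $4,434.37
Quarter 3: opening $4,434.37; interest $48.77 → $4,483.14; payment $1,851.18; balance $2,631.96
Quarter 4: opening $2,631.96; interest $28.95 → $2,660.91; payment $1,851.18; balance $809.73
Quarter 5: opening $809.73; interest $8.90 → $818.63; payment $818.63; balance $0.00
Total interest: $68.38 + $68.38 + $48.77 + $28.95 + $8.90 = $223.38

$223.38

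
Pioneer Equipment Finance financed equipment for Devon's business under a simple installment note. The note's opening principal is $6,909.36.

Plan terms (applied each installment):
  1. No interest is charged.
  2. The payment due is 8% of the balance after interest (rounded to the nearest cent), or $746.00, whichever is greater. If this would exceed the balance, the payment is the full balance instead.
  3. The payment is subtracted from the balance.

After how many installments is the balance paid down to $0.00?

# | Opening | Payment | End bal
1 | $6,909.36 | $746.00 | $6,163.36
2 | $6,163.36 | $746.00 | $5,417.36
3 | $5,417.36 | $746.00 | $4,671.36
4 | $4,671.36 | $746.00 | $3,925.36
5 | $3,925.36 | $746.00 | $3,179.36
6 | $3,179.36 | $746.00 | $2,433.36
7 | $2,433.36 | $746.00 | $1,687.36
8 | $1,687.36 | $746.00 | $941.36
9 | $941.36 | $746.00 | $195.36
10 | $195.36 | $195.36 | $0.00
Balance reaches $0.00 in installment 10.

10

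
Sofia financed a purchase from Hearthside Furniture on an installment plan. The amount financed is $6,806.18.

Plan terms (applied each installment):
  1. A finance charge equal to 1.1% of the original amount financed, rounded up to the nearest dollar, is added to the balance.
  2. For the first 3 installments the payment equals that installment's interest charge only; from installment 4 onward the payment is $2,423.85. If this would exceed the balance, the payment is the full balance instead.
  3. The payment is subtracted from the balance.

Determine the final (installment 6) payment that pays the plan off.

$2,183.48

# | Opening | Interest | Payment | End bal
1 | $6,806.18 | $75.00 | $75.00 | $6,806.18
2 | $6,806.18 | $75.00 | $75.00 | $6,806.18
3 | $6,806.18 | $75.00 | $75.00 | $6,806.18
4 | $6,806.18 | $75.00 | $2,423.85 | $4,457.33
5 | $4,457.33 | $75.00 | $2,423.85 | $2,108.48
6 | $2,108.48 | $75.00 | $2,183.48 | $0.00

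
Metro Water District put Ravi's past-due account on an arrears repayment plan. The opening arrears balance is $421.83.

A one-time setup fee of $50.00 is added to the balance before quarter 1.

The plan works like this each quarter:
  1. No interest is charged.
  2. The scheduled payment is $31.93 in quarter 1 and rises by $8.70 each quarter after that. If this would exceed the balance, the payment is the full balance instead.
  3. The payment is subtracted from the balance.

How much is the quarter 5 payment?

Quarter 1: opening $471.83; payment $31.93; balance $439.90
Quarter 2: opening $439.90; payment $40.63; balance $399.27
Quarter 3: opening $399.27; payment $49.33; balance $349.94
Quarter 4: opening $349.94; payment $58.03; balance $291.91
Quarter 5: opening $291.91; payment $66.73; balance $225.18

$66.73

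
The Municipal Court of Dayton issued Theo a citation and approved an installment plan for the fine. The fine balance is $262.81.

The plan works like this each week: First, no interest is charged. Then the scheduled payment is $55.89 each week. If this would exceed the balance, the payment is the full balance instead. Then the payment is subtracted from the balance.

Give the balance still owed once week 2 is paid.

$151.03

Week 1: $262.81 − $55.89 → $206.92
Week 2: $206.92 − $55.89 → $151.03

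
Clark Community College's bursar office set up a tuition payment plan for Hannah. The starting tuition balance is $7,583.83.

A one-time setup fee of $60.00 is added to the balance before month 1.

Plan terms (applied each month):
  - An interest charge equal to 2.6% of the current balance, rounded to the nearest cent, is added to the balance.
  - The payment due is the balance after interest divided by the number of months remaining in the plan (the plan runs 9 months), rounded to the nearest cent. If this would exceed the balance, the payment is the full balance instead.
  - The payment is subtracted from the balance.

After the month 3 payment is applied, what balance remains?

Month 1: opening $7,643.83; interest $198.74 → $7,842.57; payment $871.40; balance $6,971.17
Month 2: opening $6,971.17; interest $181.25 → $7,152.42; payment $894.05; balance $6,258.37
Month 3: opening $6,258.37; interest $162.72 → $6,421.09; payment $917.30; balance $5,503.79

$5,503.79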